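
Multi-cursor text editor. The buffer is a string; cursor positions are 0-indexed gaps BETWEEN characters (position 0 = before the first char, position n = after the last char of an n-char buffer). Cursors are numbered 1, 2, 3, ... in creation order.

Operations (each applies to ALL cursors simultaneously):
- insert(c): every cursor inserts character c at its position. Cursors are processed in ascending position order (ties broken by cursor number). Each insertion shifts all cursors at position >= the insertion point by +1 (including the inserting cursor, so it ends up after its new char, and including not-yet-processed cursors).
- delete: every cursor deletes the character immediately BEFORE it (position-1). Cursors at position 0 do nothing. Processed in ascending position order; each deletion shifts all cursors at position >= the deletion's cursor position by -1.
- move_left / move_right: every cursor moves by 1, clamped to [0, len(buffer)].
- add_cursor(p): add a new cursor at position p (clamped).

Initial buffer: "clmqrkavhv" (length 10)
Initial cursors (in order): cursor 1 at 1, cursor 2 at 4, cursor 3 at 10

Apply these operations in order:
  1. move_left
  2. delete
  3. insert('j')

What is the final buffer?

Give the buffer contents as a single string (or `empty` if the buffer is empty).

Answer: jcljqrkavjv

Derivation:
After op 1 (move_left): buffer="clmqrkavhv" (len 10), cursors c1@0 c2@3 c3@9, authorship ..........
After op 2 (delete): buffer="clqrkavv" (len 8), cursors c1@0 c2@2 c3@7, authorship ........
After op 3 (insert('j')): buffer="jcljqrkavjv" (len 11), cursors c1@1 c2@4 c3@10, authorship 1..2.....3.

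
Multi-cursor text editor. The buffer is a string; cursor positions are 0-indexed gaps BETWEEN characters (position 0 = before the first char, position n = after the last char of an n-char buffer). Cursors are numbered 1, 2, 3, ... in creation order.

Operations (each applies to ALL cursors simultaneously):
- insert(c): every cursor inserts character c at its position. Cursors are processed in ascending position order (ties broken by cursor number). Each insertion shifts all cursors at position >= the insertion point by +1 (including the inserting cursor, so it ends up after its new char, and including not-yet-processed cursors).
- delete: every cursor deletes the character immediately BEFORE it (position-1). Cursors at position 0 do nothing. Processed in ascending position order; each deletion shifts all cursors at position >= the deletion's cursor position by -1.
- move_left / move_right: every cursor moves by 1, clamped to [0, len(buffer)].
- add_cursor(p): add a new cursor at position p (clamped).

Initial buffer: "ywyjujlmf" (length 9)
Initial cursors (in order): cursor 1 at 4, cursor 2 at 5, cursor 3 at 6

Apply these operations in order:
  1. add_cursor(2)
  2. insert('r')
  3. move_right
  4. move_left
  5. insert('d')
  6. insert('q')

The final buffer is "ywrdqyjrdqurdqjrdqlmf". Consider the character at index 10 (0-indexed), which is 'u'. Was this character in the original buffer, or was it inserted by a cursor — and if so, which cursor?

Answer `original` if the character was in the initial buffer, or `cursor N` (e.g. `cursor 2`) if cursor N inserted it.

After op 1 (add_cursor(2)): buffer="ywyjujlmf" (len 9), cursors c4@2 c1@4 c2@5 c3@6, authorship .........
After op 2 (insert('r')): buffer="ywryjrurjrlmf" (len 13), cursors c4@3 c1@6 c2@8 c3@10, authorship ..4..1.2.3...
After op 3 (move_right): buffer="ywryjrurjrlmf" (len 13), cursors c4@4 c1@7 c2@9 c3@11, authorship ..4..1.2.3...
After op 4 (move_left): buffer="ywryjrurjrlmf" (len 13), cursors c4@3 c1@6 c2@8 c3@10, authorship ..4..1.2.3...
After op 5 (insert('d')): buffer="ywrdyjrdurdjrdlmf" (len 17), cursors c4@4 c1@8 c2@11 c3@14, authorship ..44..11.22.33...
After op 6 (insert('q')): buffer="ywrdqyjrdqurdqjrdqlmf" (len 21), cursors c4@5 c1@10 c2@14 c3@18, authorship ..444..111.222.333...
Authorship (.=original, N=cursor N): . . 4 4 4 . . 1 1 1 . 2 2 2 . 3 3 3 . . .
Index 10: author = original

Answer: original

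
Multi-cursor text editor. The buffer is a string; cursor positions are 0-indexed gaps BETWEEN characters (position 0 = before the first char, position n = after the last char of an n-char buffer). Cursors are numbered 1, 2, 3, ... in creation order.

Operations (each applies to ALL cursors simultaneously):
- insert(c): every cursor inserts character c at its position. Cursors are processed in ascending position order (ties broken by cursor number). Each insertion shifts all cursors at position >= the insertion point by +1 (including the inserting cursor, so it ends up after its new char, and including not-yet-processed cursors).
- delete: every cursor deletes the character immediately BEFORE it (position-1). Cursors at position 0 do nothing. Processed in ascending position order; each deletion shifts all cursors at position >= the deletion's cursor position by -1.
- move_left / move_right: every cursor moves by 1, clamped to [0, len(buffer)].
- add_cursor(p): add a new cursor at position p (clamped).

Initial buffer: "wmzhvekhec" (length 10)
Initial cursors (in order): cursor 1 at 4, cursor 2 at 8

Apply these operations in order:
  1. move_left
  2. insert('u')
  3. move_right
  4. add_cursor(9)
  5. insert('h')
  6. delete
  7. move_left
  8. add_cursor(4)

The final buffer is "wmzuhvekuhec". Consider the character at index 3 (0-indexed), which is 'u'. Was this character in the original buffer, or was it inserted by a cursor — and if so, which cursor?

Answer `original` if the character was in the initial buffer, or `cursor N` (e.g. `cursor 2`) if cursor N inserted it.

Answer: cursor 1

Derivation:
After op 1 (move_left): buffer="wmzhvekhec" (len 10), cursors c1@3 c2@7, authorship ..........
After op 2 (insert('u')): buffer="wmzuhvekuhec" (len 12), cursors c1@4 c2@9, authorship ...1....2...
After op 3 (move_right): buffer="wmzuhvekuhec" (len 12), cursors c1@5 c2@10, authorship ...1....2...
After op 4 (add_cursor(9)): buffer="wmzuhvekuhec" (len 12), cursors c1@5 c3@9 c2@10, authorship ...1....2...
After op 5 (insert('h')): buffer="wmzuhhvekuhhhec" (len 15), cursors c1@6 c3@11 c2@13, authorship ...1.1...23.2..
After op 6 (delete): buffer="wmzuhvekuhec" (len 12), cursors c1@5 c3@9 c2@10, authorship ...1....2...
After op 7 (move_left): buffer="wmzuhvekuhec" (len 12), cursors c1@4 c3@8 c2@9, authorship ...1....2...
After op 8 (add_cursor(4)): buffer="wmzuhvekuhec" (len 12), cursors c1@4 c4@4 c3@8 c2@9, authorship ...1....2...
Authorship (.=original, N=cursor N): . . . 1 . . . . 2 . . .
Index 3: author = 1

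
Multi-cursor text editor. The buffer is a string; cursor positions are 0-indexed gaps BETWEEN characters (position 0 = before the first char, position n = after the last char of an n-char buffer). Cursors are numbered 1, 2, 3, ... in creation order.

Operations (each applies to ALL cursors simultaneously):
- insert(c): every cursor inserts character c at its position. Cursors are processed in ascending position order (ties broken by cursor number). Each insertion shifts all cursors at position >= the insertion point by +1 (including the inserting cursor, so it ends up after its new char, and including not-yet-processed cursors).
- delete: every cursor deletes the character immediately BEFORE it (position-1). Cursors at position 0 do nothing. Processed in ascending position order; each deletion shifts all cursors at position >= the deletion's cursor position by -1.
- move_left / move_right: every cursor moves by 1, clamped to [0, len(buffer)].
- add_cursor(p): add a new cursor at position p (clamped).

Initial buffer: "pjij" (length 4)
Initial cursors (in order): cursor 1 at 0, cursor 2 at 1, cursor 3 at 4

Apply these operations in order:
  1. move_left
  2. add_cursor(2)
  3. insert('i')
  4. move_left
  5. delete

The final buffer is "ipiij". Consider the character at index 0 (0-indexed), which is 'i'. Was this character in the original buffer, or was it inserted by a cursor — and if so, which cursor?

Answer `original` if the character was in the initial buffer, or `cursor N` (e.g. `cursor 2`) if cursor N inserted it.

After op 1 (move_left): buffer="pjij" (len 4), cursors c1@0 c2@0 c3@3, authorship ....
After op 2 (add_cursor(2)): buffer="pjij" (len 4), cursors c1@0 c2@0 c4@2 c3@3, authorship ....
After op 3 (insert('i')): buffer="iipjiiij" (len 8), cursors c1@2 c2@2 c4@5 c3@7, authorship 12..4.3.
After op 4 (move_left): buffer="iipjiiij" (len 8), cursors c1@1 c2@1 c4@4 c3@6, authorship 12..4.3.
After op 5 (delete): buffer="ipiij" (len 5), cursors c1@0 c2@0 c4@2 c3@3, authorship 2.43.
Authorship (.=original, N=cursor N): 2 . 4 3 .
Index 0: author = 2

Answer: cursor 2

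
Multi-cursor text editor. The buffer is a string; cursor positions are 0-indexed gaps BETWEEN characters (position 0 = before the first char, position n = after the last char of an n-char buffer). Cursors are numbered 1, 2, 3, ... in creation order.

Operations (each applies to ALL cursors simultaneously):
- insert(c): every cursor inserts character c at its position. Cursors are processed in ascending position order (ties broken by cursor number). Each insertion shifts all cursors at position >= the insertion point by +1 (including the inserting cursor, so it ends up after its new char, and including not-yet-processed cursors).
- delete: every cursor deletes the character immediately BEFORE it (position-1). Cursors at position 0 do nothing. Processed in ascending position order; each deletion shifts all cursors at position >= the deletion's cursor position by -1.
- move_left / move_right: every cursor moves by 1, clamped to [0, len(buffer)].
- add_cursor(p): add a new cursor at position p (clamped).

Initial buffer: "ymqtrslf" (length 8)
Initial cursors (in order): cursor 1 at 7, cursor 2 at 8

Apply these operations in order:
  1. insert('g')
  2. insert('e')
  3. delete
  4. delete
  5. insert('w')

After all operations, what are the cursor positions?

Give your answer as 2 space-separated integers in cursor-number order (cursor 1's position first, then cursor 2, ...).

After op 1 (insert('g')): buffer="ymqtrslgfg" (len 10), cursors c1@8 c2@10, authorship .......1.2
After op 2 (insert('e')): buffer="ymqtrslgefge" (len 12), cursors c1@9 c2@12, authorship .......11.22
After op 3 (delete): buffer="ymqtrslgfg" (len 10), cursors c1@8 c2@10, authorship .......1.2
After op 4 (delete): buffer="ymqtrslf" (len 8), cursors c1@7 c2@8, authorship ........
After op 5 (insert('w')): buffer="ymqtrslwfw" (len 10), cursors c1@8 c2@10, authorship .......1.2

Answer: 8 10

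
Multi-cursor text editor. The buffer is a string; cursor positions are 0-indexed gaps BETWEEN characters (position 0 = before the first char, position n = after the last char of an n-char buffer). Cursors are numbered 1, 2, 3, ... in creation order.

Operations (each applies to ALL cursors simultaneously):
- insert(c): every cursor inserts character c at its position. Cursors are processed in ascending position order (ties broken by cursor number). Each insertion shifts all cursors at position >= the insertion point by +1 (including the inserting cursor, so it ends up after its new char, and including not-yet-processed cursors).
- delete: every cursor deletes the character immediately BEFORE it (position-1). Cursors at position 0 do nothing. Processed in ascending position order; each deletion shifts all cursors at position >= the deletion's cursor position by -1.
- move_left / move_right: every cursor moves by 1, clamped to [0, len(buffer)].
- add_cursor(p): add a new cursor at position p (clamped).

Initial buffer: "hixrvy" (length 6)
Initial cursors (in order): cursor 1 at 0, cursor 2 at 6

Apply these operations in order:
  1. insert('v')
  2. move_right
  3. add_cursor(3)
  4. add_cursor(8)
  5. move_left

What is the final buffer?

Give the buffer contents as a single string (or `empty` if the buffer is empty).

Answer: vhixrvyv

Derivation:
After op 1 (insert('v')): buffer="vhixrvyv" (len 8), cursors c1@1 c2@8, authorship 1......2
After op 2 (move_right): buffer="vhixrvyv" (len 8), cursors c1@2 c2@8, authorship 1......2
After op 3 (add_cursor(3)): buffer="vhixrvyv" (len 8), cursors c1@2 c3@3 c2@8, authorship 1......2
After op 4 (add_cursor(8)): buffer="vhixrvyv" (len 8), cursors c1@2 c3@3 c2@8 c4@8, authorship 1......2
After op 5 (move_left): buffer="vhixrvyv" (len 8), cursors c1@1 c3@2 c2@7 c4@7, authorship 1......2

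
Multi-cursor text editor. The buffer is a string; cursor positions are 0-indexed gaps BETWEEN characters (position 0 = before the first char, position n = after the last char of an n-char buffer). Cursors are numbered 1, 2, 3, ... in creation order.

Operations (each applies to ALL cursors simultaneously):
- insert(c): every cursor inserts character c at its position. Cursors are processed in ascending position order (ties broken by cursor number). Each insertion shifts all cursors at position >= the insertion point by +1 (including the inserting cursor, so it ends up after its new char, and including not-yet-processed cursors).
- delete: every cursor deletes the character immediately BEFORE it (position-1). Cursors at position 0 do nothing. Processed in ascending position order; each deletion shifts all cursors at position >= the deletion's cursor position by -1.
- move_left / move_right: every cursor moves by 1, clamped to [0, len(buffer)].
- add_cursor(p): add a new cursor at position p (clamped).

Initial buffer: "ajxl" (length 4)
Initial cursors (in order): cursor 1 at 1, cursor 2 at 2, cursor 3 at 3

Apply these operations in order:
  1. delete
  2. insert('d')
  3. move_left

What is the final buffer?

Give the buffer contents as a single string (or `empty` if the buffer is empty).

After op 1 (delete): buffer="l" (len 1), cursors c1@0 c2@0 c3@0, authorship .
After op 2 (insert('d')): buffer="dddl" (len 4), cursors c1@3 c2@3 c3@3, authorship 123.
After op 3 (move_left): buffer="dddl" (len 4), cursors c1@2 c2@2 c3@2, authorship 123.

Answer: dddl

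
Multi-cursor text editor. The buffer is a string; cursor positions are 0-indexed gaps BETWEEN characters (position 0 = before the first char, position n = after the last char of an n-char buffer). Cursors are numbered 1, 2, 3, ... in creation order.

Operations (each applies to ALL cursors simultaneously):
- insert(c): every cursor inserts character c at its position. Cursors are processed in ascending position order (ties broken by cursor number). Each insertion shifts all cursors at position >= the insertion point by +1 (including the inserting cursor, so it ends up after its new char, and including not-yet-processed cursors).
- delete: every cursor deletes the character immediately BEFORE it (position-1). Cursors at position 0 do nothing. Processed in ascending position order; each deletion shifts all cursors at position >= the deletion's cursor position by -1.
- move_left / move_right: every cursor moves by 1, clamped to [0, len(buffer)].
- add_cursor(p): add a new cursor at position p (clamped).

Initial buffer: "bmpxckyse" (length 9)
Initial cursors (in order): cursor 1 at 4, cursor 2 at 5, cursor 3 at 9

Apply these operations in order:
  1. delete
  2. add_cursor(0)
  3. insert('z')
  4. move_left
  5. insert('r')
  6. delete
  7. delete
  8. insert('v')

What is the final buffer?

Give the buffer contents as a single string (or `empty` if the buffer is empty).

Answer: vzbmvvzkyvz

Derivation:
After op 1 (delete): buffer="bmpkys" (len 6), cursors c1@3 c2@3 c3@6, authorship ......
After op 2 (add_cursor(0)): buffer="bmpkys" (len 6), cursors c4@0 c1@3 c2@3 c3@6, authorship ......
After op 3 (insert('z')): buffer="zbmpzzkysz" (len 10), cursors c4@1 c1@6 c2@6 c3@10, authorship 4...12...3
After op 4 (move_left): buffer="zbmpzzkysz" (len 10), cursors c4@0 c1@5 c2@5 c3@9, authorship 4...12...3
After op 5 (insert('r')): buffer="rzbmpzrrzkysrz" (len 14), cursors c4@1 c1@8 c2@8 c3@13, authorship 44...1122...33
After op 6 (delete): buffer="zbmpzzkysz" (len 10), cursors c4@0 c1@5 c2@5 c3@9, authorship 4...12...3
After op 7 (delete): buffer="zbmzkyz" (len 7), cursors c4@0 c1@3 c2@3 c3@6, authorship 4..2..3
After op 8 (insert('v')): buffer="vzbmvvzkyvz" (len 11), cursors c4@1 c1@6 c2@6 c3@10, authorship 44..122..33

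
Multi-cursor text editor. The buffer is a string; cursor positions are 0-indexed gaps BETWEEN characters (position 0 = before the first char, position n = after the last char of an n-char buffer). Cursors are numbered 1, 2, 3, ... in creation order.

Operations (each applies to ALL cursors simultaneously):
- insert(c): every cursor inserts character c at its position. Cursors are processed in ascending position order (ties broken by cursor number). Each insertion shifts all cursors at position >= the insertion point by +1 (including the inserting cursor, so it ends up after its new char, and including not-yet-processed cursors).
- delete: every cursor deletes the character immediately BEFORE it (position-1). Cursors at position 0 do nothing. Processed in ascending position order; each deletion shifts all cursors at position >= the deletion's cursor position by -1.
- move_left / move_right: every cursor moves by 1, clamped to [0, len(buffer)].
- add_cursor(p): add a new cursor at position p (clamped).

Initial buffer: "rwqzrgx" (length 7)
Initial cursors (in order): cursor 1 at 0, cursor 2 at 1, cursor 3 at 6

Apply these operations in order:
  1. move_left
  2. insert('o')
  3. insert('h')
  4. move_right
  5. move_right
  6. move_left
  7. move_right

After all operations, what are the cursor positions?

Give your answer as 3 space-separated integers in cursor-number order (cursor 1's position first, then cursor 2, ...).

After op 1 (move_left): buffer="rwqzrgx" (len 7), cursors c1@0 c2@0 c3@5, authorship .......
After op 2 (insert('o')): buffer="oorwqzrogx" (len 10), cursors c1@2 c2@2 c3@8, authorship 12.....3..
After op 3 (insert('h')): buffer="oohhrwqzrohgx" (len 13), cursors c1@4 c2@4 c3@11, authorship 1212.....33..
After op 4 (move_right): buffer="oohhrwqzrohgx" (len 13), cursors c1@5 c2@5 c3@12, authorship 1212.....33..
After op 5 (move_right): buffer="oohhrwqzrohgx" (len 13), cursors c1@6 c2@6 c3@13, authorship 1212.....33..
After op 6 (move_left): buffer="oohhrwqzrohgx" (len 13), cursors c1@5 c2@5 c3@12, authorship 1212.....33..
After op 7 (move_right): buffer="oohhrwqzrohgx" (len 13), cursors c1@6 c2@6 c3@13, authorship 1212.....33..

Answer: 6 6 13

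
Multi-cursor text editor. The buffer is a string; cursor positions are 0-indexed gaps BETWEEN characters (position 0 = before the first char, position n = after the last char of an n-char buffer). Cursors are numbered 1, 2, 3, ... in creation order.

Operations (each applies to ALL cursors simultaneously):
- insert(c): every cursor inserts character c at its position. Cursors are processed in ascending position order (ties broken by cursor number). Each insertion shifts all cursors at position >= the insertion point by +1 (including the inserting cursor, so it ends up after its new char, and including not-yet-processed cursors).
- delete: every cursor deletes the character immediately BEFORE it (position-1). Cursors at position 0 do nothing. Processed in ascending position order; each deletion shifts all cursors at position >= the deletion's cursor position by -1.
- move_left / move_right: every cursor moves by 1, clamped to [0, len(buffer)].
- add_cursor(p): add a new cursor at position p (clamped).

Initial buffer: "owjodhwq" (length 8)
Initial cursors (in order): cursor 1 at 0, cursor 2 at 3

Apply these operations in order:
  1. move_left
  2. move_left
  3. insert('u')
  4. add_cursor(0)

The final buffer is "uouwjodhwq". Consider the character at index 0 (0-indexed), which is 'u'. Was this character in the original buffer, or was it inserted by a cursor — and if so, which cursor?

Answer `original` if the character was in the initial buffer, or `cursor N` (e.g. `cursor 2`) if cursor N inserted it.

After op 1 (move_left): buffer="owjodhwq" (len 8), cursors c1@0 c2@2, authorship ........
After op 2 (move_left): buffer="owjodhwq" (len 8), cursors c1@0 c2@1, authorship ........
After op 3 (insert('u')): buffer="uouwjodhwq" (len 10), cursors c1@1 c2@3, authorship 1.2.......
After op 4 (add_cursor(0)): buffer="uouwjodhwq" (len 10), cursors c3@0 c1@1 c2@3, authorship 1.2.......
Authorship (.=original, N=cursor N): 1 . 2 . . . . . . .
Index 0: author = 1

Answer: cursor 1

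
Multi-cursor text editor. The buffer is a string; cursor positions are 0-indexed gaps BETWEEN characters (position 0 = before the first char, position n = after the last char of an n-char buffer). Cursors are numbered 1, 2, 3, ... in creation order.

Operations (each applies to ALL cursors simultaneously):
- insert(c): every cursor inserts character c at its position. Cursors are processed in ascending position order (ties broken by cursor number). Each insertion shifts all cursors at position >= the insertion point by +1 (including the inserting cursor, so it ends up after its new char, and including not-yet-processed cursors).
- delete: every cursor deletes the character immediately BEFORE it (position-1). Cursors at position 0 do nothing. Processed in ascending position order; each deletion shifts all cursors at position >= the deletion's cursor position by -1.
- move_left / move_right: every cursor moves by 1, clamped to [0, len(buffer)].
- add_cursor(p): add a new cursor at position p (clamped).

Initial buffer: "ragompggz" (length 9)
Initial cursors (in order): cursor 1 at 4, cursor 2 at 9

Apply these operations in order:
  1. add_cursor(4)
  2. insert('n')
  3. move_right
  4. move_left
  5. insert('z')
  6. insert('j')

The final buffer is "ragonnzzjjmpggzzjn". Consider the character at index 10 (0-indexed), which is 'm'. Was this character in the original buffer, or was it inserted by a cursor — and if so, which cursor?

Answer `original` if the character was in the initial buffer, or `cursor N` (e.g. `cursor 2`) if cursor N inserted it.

After op 1 (add_cursor(4)): buffer="ragompggz" (len 9), cursors c1@4 c3@4 c2@9, authorship .........
After op 2 (insert('n')): buffer="ragonnmpggzn" (len 12), cursors c1@6 c3@6 c2@12, authorship ....13.....2
After op 3 (move_right): buffer="ragonnmpggzn" (len 12), cursors c1@7 c3@7 c2@12, authorship ....13.....2
After op 4 (move_left): buffer="ragonnmpggzn" (len 12), cursors c1@6 c3@6 c2@11, authorship ....13.....2
After op 5 (insert('z')): buffer="ragonnzzmpggzzn" (len 15), cursors c1@8 c3@8 c2@14, authorship ....1313.....22
After op 6 (insert('j')): buffer="ragonnzzjjmpggzzjn" (len 18), cursors c1@10 c3@10 c2@17, authorship ....131313.....222
Authorship (.=original, N=cursor N): . . . . 1 3 1 3 1 3 . . . . . 2 2 2
Index 10: author = original

Answer: original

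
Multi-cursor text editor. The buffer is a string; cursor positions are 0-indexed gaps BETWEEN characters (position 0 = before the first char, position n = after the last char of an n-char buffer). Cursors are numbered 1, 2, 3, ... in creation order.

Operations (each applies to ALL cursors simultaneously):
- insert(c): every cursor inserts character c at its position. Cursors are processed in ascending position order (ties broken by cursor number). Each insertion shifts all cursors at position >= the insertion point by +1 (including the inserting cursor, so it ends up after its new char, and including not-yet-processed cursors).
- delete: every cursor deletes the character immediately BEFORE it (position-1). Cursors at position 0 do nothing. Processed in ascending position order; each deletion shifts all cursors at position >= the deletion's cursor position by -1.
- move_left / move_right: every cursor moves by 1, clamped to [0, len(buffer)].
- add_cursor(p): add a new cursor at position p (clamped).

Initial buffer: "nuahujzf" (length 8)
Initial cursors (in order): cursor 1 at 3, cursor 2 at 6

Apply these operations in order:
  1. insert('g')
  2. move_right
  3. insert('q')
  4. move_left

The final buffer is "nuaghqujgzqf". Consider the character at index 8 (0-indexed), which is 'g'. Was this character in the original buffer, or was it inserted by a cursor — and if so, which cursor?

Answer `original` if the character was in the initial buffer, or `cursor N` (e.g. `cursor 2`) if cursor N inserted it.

Answer: cursor 2

Derivation:
After op 1 (insert('g')): buffer="nuaghujgzf" (len 10), cursors c1@4 c2@8, authorship ...1...2..
After op 2 (move_right): buffer="nuaghujgzf" (len 10), cursors c1@5 c2@9, authorship ...1...2..
After op 3 (insert('q')): buffer="nuaghqujgzqf" (len 12), cursors c1@6 c2@11, authorship ...1.1..2.2.
After op 4 (move_left): buffer="nuaghqujgzqf" (len 12), cursors c1@5 c2@10, authorship ...1.1..2.2.
Authorship (.=original, N=cursor N): . . . 1 . 1 . . 2 . 2 .
Index 8: author = 2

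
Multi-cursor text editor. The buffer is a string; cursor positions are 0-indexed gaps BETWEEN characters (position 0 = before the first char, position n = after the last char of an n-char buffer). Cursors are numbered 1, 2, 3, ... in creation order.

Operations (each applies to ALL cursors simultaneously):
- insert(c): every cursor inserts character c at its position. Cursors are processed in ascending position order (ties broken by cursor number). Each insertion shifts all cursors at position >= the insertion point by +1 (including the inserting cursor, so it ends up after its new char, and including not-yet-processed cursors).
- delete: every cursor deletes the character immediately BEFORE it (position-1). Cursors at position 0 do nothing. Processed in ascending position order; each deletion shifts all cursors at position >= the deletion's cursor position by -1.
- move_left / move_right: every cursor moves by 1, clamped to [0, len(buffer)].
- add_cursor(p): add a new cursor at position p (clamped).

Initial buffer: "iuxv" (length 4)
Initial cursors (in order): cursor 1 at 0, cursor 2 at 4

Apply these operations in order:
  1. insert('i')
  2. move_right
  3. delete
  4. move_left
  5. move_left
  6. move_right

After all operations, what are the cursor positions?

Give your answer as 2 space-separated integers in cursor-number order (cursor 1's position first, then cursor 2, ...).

After op 1 (insert('i')): buffer="iiuxvi" (len 6), cursors c1@1 c2@6, authorship 1....2
After op 2 (move_right): buffer="iiuxvi" (len 6), cursors c1@2 c2@6, authorship 1....2
After op 3 (delete): buffer="iuxv" (len 4), cursors c1@1 c2@4, authorship 1...
After op 4 (move_left): buffer="iuxv" (len 4), cursors c1@0 c2@3, authorship 1...
After op 5 (move_left): buffer="iuxv" (len 4), cursors c1@0 c2@2, authorship 1...
After op 6 (move_right): buffer="iuxv" (len 4), cursors c1@1 c2@3, authorship 1...

Answer: 1 3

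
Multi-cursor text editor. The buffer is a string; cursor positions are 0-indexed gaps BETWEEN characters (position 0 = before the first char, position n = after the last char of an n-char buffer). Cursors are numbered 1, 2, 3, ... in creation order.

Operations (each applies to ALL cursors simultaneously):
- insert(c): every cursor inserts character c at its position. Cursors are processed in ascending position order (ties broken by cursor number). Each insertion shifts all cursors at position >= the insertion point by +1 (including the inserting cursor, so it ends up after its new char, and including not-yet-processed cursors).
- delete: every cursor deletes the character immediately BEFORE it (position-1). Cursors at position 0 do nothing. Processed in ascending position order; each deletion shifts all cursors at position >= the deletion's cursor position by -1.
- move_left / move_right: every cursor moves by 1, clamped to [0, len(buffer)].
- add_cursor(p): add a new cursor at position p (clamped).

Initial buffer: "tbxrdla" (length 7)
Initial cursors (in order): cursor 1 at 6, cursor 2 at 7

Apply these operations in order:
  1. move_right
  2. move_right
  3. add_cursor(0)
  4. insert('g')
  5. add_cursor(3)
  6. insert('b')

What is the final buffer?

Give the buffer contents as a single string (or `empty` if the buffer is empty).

Answer: gbtbbxrdlaggbb

Derivation:
After op 1 (move_right): buffer="tbxrdla" (len 7), cursors c1@7 c2@7, authorship .......
After op 2 (move_right): buffer="tbxrdla" (len 7), cursors c1@7 c2@7, authorship .......
After op 3 (add_cursor(0)): buffer="tbxrdla" (len 7), cursors c3@0 c1@7 c2@7, authorship .......
After op 4 (insert('g')): buffer="gtbxrdlagg" (len 10), cursors c3@1 c1@10 c2@10, authorship 3.......12
After op 5 (add_cursor(3)): buffer="gtbxrdlagg" (len 10), cursors c3@1 c4@3 c1@10 c2@10, authorship 3.......12
After op 6 (insert('b')): buffer="gbtbbxrdlaggbb" (len 14), cursors c3@2 c4@5 c1@14 c2@14, authorship 33..4.....1212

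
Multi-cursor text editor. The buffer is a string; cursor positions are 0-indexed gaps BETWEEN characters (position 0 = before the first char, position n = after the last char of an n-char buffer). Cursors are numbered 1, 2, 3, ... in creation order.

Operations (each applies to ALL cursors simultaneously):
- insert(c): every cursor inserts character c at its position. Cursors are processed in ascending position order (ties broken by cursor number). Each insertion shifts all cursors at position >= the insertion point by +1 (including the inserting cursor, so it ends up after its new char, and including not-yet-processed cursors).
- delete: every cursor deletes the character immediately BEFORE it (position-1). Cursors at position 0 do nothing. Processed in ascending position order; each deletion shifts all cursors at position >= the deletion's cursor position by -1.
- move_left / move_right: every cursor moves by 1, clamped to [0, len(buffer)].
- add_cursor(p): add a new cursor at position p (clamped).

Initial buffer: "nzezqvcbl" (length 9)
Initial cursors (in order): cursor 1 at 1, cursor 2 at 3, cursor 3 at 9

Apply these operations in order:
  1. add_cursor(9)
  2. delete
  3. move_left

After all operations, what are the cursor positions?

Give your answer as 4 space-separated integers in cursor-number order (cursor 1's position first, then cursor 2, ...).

After op 1 (add_cursor(9)): buffer="nzezqvcbl" (len 9), cursors c1@1 c2@3 c3@9 c4@9, authorship .........
After op 2 (delete): buffer="zzqvc" (len 5), cursors c1@0 c2@1 c3@5 c4@5, authorship .....
After op 3 (move_left): buffer="zzqvc" (len 5), cursors c1@0 c2@0 c3@4 c4@4, authorship .....

Answer: 0 0 4 4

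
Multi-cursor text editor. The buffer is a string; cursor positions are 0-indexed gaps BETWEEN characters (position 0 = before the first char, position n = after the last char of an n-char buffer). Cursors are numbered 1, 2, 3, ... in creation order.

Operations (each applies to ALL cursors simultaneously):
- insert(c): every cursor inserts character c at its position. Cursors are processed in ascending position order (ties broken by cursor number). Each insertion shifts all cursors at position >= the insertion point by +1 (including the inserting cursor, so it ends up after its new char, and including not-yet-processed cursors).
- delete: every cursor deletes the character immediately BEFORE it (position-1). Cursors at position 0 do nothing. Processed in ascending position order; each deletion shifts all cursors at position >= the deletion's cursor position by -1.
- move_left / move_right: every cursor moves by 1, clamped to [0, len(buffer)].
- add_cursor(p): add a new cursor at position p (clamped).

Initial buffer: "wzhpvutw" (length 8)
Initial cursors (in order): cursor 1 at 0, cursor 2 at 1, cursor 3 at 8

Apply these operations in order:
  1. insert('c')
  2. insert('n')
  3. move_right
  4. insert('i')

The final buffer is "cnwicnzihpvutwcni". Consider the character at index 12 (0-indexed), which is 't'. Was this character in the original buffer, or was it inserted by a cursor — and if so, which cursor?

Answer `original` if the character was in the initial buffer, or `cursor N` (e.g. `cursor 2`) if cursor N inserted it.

Answer: original

Derivation:
After op 1 (insert('c')): buffer="cwczhpvutwc" (len 11), cursors c1@1 c2@3 c3@11, authorship 1.2.......3
After op 2 (insert('n')): buffer="cnwcnzhpvutwcn" (len 14), cursors c1@2 c2@5 c3@14, authorship 11.22.......33
After op 3 (move_right): buffer="cnwcnzhpvutwcn" (len 14), cursors c1@3 c2@6 c3@14, authorship 11.22.......33
After op 4 (insert('i')): buffer="cnwicnzihpvutwcni" (len 17), cursors c1@4 c2@8 c3@17, authorship 11.122.2......333
Authorship (.=original, N=cursor N): 1 1 . 1 2 2 . 2 . . . . . . 3 3 3
Index 12: author = original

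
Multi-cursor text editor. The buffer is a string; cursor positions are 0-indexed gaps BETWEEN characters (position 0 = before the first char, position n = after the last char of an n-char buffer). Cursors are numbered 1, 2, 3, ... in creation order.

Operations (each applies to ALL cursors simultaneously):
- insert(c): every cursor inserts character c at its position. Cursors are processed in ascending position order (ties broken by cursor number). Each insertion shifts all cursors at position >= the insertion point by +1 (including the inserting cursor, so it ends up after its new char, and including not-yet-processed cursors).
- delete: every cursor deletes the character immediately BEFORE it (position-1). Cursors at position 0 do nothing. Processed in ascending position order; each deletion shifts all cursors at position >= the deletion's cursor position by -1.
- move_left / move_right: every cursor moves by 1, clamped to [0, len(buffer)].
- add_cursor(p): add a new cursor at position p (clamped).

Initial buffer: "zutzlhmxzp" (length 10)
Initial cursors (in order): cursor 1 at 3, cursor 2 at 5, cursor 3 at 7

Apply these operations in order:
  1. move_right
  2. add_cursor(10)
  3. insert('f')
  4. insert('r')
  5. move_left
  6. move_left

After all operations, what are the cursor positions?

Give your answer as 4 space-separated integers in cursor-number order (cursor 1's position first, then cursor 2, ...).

Answer: 4 8 12 16

Derivation:
After op 1 (move_right): buffer="zutzlhmxzp" (len 10), cursors c1@4 c2@6 c3@8, authorship ..........
After op 2 (add_cursor(10)): buffer="zutzlhmxzp" (len 10), cursors c1@4 c2@6 c3@8 c4@10, authorship ..........
After op 3 (insert('f')): buffer="zutzflhfmxfzpf" (len 14), cursors c1@5 c2@8 c3@11 c4@14, authorship ....1..2..3..4
After op 4 (insert('r')): buffer="zutzfrlhfrmxfrzpfr" (len 18), cursors c1@6 c2@10 c3@14 c4@18, authorship ....11..22..33..44
After op 5 (move_left): buffer="zutzfrlhfrmxfrzpfr" (len 18), cursors c1@5 c2@9 c3@13 c4@17, authorship ....11..22..33..44
After op 6 (move_left): buffer="zutzfrlhfrmxfrzpfr" (len 18), cursors c1@4 c2@8 c3@12 c4@16, authorship ....11..22..33..44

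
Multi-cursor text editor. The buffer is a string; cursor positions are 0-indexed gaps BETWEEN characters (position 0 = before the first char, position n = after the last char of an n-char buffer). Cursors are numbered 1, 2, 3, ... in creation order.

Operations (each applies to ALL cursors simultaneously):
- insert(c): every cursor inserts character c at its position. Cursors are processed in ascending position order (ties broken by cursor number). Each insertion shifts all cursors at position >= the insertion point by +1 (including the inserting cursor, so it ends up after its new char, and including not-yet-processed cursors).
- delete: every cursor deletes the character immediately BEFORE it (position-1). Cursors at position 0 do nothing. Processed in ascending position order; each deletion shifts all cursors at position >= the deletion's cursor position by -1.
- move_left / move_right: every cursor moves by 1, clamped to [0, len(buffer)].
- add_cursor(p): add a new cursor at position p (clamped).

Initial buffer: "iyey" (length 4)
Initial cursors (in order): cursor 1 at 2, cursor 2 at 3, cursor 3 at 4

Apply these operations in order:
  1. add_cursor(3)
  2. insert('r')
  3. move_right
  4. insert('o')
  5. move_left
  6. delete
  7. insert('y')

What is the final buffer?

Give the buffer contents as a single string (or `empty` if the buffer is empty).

After op 1 (add_cursor(3)): buffer="iyey" (len 4), cursors c1@2 c2@3 c4@3 c3@4, authorship ....
After op 2 (insert('r')): buffer="iyrerryr" (len 8), cursors c1@3 c2@6 c4@6 c3@8, authorship ..1.24.3
After op 3 (move_right): buffer="iyrerryr" (len 8), cursors c1@4 c2@7 c4@7 c3@8, authorship ..1.24.3
After op 4 (insert('o')): buffer="iyreorryooro" (len 12), cursors c1@5 c2@10 c4@10 c3@12, authorship ..1.124.2433
After op 5 (move_left): buffer="iyreorryooro" (len 12), cursors c1@4 c2@9 c4@9 c3@11, authorship ..1.124.2433
After op 6 (delete): buffer="iyrorroo" (len 8), cursors c1@3 c2@6 c4@6 c3@7, authorship ..112443
After op 7 (insert('y')): buffer="iyryorryyoyo" (len 12), cursors c1@4 c2@9 c4@9 c3@11, authorship ..1112424433

Answer: iyryorryyoyo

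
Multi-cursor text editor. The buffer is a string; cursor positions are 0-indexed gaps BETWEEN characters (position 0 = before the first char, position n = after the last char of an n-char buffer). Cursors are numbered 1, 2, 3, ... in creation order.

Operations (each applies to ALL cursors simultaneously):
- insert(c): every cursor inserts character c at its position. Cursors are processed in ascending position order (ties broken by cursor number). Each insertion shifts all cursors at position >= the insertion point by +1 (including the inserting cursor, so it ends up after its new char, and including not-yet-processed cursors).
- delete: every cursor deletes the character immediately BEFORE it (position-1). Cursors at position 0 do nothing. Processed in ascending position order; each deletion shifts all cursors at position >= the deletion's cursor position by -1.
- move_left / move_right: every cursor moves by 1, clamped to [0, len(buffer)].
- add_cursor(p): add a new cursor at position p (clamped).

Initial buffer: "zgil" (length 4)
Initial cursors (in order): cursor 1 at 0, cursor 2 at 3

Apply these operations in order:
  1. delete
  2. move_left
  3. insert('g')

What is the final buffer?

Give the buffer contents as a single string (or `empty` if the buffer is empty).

Answer: gzggl

Derivation:
After op 1 (delete): buffer="zgl" (len 3), cursors c1@0 c2@2, authorship ...
After op 2 (move_left): buffer="zgl" (len 3), cursors c1@0 c2@1, authorship ...
After op 3 (insert('g')): buffer="gzggl" (len 5), cursors c1@1 c2@3, authorship 1.2..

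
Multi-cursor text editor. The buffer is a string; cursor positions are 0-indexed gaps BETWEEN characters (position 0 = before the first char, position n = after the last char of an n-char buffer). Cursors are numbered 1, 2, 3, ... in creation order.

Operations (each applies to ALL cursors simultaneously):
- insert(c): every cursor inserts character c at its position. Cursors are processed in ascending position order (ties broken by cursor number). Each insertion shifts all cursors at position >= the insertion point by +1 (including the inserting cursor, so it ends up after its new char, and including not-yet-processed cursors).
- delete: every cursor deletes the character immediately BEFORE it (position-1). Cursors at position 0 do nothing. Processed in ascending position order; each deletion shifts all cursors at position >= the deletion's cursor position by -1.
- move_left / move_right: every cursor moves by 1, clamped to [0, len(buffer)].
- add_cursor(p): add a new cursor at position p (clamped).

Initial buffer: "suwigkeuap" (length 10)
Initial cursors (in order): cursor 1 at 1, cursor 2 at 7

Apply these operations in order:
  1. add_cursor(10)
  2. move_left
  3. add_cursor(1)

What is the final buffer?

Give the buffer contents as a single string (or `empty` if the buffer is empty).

After op 1 (add_cursor(10)): buffer="suwigkeuap" (len 10), cursors c1@1 c2@7 c3@10, authorship ..........
After op 2 (move_left): buffer="suwigkeuap" (len 10), cursors c1@0 c2@6 c3@9, authorship ..........
After op 3 (add_cursor(1)): buffer="suwigkeuap" (len 10), cursors c1@0 c4@1 c2@6 c3@9, authorship ..........

Answer: suwigkeuap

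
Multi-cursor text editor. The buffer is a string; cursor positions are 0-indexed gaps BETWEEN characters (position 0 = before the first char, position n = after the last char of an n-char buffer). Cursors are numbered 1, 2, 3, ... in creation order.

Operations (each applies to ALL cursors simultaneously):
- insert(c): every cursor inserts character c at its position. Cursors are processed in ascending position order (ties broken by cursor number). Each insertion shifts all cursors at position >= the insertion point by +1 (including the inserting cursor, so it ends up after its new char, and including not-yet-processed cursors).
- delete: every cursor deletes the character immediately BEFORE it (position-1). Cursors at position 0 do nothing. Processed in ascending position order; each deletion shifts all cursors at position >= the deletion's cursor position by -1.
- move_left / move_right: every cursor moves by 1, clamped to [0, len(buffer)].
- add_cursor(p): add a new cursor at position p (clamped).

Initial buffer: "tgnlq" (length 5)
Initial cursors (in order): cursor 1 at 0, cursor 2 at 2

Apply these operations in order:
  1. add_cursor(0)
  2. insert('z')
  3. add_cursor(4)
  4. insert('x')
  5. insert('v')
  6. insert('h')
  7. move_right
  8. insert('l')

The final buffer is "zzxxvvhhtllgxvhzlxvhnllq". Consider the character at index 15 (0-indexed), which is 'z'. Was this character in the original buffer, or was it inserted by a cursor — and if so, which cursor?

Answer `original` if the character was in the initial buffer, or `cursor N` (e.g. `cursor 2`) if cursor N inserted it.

Answer: cursor 2

Derivation:
After op 1 (add_cursor(0)): buffer="tgnlq" (len 5), cursors c1@0 c3@0 c2@2, authorship .....
After op 2 (insert('z')): buffer="zztgznlq" (len 8), cursors c1@2 c3@2 c2@5, authorship 13..2...
After op 3 (add_cursor(4)): buffer="zztgznlq" (len 8), cursors c1@2 c3@2 c4@4 c2@5, authorship 13..2...
After op 4 (insert('x')): buffer="zzxxtgxzxnlq" (len 12), cursors c1@4 c3@4 c4@7 c2@9, authorship 1313..422...
After op 5 (insert('v')): buffer="zzxxvvtgxvzxvnlq" (len 16), cursors c1@6 c3@6 c4@10 c2@13, authorship 131313..44222...
After op 6 (insert('h')): buffer="zzxxvvhhtgxvhzxvhnlq" (len 20), cursors c1@8 c3@8 c4@13 c2@17, authorship 13131313..4442222...
After op 7 (move_right): buffer="zzxxvvhhtgxvhzxvhnlq" (len 20), cursors c1@9 c3@9 c4@14 c2@18, authorship 13131313..4442222...
After op 8 (insert('l')): buffer="zzxxvvhhtllgxvhzlxvhnllq" (len 24), cursors c1@11 c3@11 c4@17 c2@22, authorship 13131313.13.44424222.2..
Authorship (.=original, N=cursor N): 1 3 1 3 1 3 1 3 . 1 3 . 4 4 4 2 4 2 2 2 . 2 . .
Index 15: author = 2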